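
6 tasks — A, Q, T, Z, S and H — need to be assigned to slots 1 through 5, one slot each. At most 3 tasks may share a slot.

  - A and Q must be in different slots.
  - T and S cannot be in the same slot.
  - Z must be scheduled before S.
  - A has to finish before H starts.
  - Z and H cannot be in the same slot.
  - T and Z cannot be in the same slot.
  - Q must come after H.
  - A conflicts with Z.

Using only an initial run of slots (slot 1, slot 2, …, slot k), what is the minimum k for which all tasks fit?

4 slots

The precedence chain requires at least 3 distinct slots.
With at most 3 per slot and 6 tasks, at least 2 slots are needed.
Could 3 slots be enough, i.e. nothing placed later than 3? No: Q must come after H (at 1 or later) → {2, 3}; H must come before Q (at 3 or earlier) → {1, 2}; S must come after Z (at 1 or later) → {2, 3}; Z must come before S (at 3 or earlier) → {1, 2}; H must come after A (at 1 or later) → {2}; A must come before H (at 2 or earlier) → {1}; Z can't share with H (2) → {1}; Z can't share with A (1) → nothing is left.
So 3 slots is not enough.
4 works (last occupied slot: 4): for example Q=3; H=2; T=1; A=1; S=4; Z=3.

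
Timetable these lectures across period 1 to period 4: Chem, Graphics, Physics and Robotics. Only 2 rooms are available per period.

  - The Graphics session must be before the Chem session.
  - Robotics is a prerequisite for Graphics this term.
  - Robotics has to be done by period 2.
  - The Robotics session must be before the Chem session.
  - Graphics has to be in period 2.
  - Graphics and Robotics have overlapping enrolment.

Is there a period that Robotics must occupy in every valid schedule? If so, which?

Robotics's window is period 1–period 2.
Graphics is fixed at period 2, and Robotics can't share a period with Graphics.
So Robotics must be period 1.

period 1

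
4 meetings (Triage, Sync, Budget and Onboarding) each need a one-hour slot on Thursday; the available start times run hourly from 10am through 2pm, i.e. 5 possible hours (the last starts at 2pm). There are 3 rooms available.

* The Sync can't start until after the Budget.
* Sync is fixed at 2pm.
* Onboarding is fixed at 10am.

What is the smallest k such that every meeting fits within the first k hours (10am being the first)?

The precedence chain requires at least 2 distinct hours.
With at most 3 per hour and 4 meetings, at least 2 hours are needed.
Sync can't be placed before 2pm — that is hour 5 counting from 10am — so the schedule must run through at least 5 hours.
5 works (last occupied hour: 2pm): for example Sync=2pm; Budget=10am; Onboarding=10am; Triage=10am.

5 hours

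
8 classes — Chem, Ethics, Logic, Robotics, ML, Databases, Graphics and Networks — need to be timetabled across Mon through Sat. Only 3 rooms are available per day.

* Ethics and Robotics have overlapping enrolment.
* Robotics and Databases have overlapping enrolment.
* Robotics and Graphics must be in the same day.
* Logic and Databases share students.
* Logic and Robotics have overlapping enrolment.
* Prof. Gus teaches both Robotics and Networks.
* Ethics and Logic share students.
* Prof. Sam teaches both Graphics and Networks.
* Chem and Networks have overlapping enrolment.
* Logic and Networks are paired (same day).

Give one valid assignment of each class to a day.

Ethics in Mon, Chem in Mon, Robotics in Wed, Logic in Tue, Graphics in Wed, Networks in Tue, ML in Mon, Databases in Thu

Checking: Chem(Mon) != Networks(Tue); Ethics(Mon) != Logic(Tue); Graphics(Wed) != Networks(Tue); Logic(Tue) != Robotics(Wed); Ethics(Mon) != Robotics(Wed); Robotics(Wed) != Databases(Thu); Logic(Tue) != Databases(Thu); Robotics(Wed) != Networks(Tue); Logic = Networks = Tue; Robotics = Graphics = Wed; max 3 per day (cap 3).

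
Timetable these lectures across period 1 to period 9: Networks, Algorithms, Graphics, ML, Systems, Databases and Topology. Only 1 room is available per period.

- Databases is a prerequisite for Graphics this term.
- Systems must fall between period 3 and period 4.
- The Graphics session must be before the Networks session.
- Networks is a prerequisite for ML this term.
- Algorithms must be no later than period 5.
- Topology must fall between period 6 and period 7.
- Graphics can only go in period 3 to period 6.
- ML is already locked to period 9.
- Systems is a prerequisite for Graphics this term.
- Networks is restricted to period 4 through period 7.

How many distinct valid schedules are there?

36

Splitting on Networks: it can be period 5 (4), period 6 (16), period 7 (16). Listing each branch's schedules as (Algorithms, Graphics, ML, Systems, Databases, Topology) by period number:
Networks=period 5: (1,4,9,3,2,6) (1,4,9,3,2,7) (2,4,9,3,1,6) (2,4,9,3,1,7) — 4.
Networks=period 6: (1,4,9,3,2,7) (1,5,9,3,2,7) (1,5,9,3,4,7) (1,5,9,4,2,7) (1,5,9,4,3,7) (2,4,9,3,1,7) (2,5,9,3,1,7) (2,5,9,3,4,7) (2,5,9,4,1,7) (2,5,9,4,3,7) (3,5,9,4,1,7) (3,5,9,4,2,7) (4,5,9,3,1,7) (4,5,9,3,2,7) (5,4,9,3,1,7) (5,4,9,3,2,7) — 16.
Networks=period 7: (1,4,9,3,2,6) (1,5,9,3,2,6) (1,5,9,3,4,6) (1,5,9,4,2,6) (1,5,9,4,3,6) (2,4,9,3,1,6) (2,5,9,3,1,6) (2,5,9,3,4,6) (2,5,9,4,1,6) (2,5,9,4,3,6) (3,5,9,4,1,6) (3,5,9,4,2,6) (4,5,9,3,1,6) (4,5,9,3,2,6) (5,4,9,3,1,6) (5,4,9,3,2,6) — 16.
Summing: 4 + 16 + 16 = 36.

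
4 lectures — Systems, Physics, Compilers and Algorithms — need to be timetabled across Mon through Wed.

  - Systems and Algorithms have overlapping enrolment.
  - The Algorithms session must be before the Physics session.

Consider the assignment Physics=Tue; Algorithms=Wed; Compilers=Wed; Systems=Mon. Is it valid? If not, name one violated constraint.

No — it violates: The Algorithms session must be before the Physics session

The Algorithms session must be before the Physics session — violated.
Systems and Algorithms have overlapping enrolment — holds.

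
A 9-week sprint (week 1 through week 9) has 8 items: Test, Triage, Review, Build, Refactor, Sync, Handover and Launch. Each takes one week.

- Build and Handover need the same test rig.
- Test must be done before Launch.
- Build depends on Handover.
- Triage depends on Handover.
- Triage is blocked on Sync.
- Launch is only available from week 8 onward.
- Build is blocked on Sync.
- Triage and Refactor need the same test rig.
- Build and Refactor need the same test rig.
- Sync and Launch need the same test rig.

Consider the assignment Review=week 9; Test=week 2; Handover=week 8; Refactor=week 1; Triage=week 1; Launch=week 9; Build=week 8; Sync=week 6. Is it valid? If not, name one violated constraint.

Triage depends on Handover — violated.
Sync and Launch need the same test rig — holds.
Build and Refactor need the same test rig — holds.
Build is blocked on Sync — holds.
Build depends on Handover — violated.
Build and Handover need the same test rig — violated.
Test must be done before Launch — holds.
Triage and Refactor need the same test rig — violated.
Triage is blocked on Sync — violated.
Launch is only available from week 8 onward — holds.

No. Triage depends on Handover is not satisfied.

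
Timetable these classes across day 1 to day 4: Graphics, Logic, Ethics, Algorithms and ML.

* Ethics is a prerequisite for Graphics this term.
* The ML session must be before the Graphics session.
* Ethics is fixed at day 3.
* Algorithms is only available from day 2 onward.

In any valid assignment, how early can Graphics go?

day 4

Precedence pushes Graphics to at least day 4.
Graphics at day 4 is achievable: Algorithms in day 2; Graphics in day 4; ML in day 1; Logic in day 1; Ethics in day 3.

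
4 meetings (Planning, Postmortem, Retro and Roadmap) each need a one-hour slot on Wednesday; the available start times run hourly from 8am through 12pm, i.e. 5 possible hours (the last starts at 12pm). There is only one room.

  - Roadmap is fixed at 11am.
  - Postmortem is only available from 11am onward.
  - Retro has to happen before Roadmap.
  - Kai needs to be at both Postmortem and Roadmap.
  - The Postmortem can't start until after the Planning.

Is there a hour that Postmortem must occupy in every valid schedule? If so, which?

12pm

Postmortem's window is 11am–12pm.
Roadmap is fixed at 11am, and Postmortem can't share a hour with Roadmap.
So Postmortem must be 12pm.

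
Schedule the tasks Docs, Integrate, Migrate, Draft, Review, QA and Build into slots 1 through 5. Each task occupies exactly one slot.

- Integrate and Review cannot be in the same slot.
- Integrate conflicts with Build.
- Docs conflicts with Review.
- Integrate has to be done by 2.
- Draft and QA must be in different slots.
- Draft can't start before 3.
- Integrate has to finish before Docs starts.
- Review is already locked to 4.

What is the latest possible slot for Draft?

5

Draft is available from 3.
Draft at 5 is achievable: Docs -> 2; Migrate -> 1; QA -> 1; Integrate -> 1; Review -> 4; Draft -> 5; Build -> 2.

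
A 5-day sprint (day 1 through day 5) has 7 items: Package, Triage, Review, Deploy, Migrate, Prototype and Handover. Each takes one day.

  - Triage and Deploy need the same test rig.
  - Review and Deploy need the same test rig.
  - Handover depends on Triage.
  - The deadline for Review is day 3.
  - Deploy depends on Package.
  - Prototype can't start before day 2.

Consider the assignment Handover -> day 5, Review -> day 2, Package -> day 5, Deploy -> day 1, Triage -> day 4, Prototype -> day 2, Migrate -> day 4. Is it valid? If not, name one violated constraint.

No — it violates: Deploy depends on Package

The deadline for Review is day 3 — holds.
Handover depends on Triage — holds.
Deploy depends on Package — violated.
Triage and Deploy need the same test rig — holds.
Prototype can't start before day 2 — holds.
Review and Deploy need the same test rig — holds.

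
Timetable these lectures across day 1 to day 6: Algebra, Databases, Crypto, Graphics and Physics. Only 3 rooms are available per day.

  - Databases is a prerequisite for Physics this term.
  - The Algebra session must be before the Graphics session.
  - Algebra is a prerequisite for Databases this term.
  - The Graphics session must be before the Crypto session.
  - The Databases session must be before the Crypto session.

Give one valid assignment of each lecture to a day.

Graphics -> day 2, Algebra -> day 1, Databases -> day 2, Crypto -> day 3, Physics -> day 3

Checking: Databases(day 2) before Crypto(day 3); Algebra(day 1) before Graphics(day 2); Graphics(day 2) before Crypto(day 3); Databases(day 2) before Physics(day 3); Algebra(day 1) before Databases(day 2); max 2 per day (cap 3).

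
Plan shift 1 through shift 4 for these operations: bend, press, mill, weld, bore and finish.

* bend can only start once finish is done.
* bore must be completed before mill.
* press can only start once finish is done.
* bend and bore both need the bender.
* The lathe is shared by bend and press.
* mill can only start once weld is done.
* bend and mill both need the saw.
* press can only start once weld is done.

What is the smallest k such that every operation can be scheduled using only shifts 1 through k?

The precedence chain requires at least 2 distinct shifts.
Could 2 shifts be enough, i.e. nothing placed later than shift 2? No: press must come after weld (at shift 1 or later) → {shift 2}; finish must come before press (at shift 2 or earlier) → {shift 1}; bend must come after finish (at shift 1 or later) → {shift 2}; press can't share with bend (shift 2) → nothing is left.
So 2 shifts is not enough.
3 works (last occupied shift: shift 3): for example weld in shift 1; bore in shift 1; finish in shift 1; press in shift 2; mill in shift 2; bend in shift 3.

3 shifts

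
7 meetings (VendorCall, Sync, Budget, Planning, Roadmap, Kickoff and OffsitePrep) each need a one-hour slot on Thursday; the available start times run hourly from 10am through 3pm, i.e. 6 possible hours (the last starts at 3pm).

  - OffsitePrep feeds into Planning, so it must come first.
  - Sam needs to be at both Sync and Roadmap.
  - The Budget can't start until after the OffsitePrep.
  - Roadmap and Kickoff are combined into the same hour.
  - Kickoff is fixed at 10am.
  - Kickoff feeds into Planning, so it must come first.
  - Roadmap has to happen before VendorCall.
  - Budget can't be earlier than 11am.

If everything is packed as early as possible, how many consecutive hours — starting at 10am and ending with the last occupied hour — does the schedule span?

The precedence chain requires at least 2 distinct hours.
2 works (last occupied hour: 11am): for example VendorCall -> 11am; Sync -> 11am; Budget -> 11am; Kickoff -> 10am; Roadmap -> 10am; Planning -> 11am; OffsitePrep -> 10am.

2 hours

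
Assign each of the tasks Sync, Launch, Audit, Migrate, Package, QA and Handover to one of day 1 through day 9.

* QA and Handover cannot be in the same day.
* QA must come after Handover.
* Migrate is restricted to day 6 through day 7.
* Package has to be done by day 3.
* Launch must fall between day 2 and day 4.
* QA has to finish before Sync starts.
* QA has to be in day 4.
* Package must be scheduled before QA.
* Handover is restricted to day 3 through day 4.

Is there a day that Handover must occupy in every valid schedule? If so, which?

Handover's window is day 3–day 4.
QA is fixed at day 4, and Handover can't share a day with QA.
So Handover must be day 3.

day 3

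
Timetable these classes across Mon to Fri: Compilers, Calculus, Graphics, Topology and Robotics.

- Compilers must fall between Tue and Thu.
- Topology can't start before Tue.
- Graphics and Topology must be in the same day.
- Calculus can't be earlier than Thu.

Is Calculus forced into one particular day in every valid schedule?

No

Calculus can be Thu (e.g. Compilers -> Tue, Graphics -> Tue, Topology -> Tue, Robotics -> Mon, Calculus -> Thu) or Fri (e.g. Calculus -> Fri, Robotics -> Mon, Topology -> Tue, Compilers -> Tue, Graphics -> Tue).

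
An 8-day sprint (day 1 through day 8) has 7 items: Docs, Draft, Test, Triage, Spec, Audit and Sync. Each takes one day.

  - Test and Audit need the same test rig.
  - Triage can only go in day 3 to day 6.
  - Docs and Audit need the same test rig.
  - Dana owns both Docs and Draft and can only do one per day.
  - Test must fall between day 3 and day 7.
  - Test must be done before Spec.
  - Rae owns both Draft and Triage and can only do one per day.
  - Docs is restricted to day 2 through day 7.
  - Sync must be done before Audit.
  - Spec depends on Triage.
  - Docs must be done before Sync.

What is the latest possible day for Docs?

Docs is available from day 2; Docs's own window allows nothing later than day 7; downstream work caps Docs at day 6.
Docs at day 6 is achievable: Spec -> day 4; Docs -> day 6; Draft -> day 1; Audit -> day 8; Triage -> day 3; Test -> day 3; Sync -> day 7.

day 6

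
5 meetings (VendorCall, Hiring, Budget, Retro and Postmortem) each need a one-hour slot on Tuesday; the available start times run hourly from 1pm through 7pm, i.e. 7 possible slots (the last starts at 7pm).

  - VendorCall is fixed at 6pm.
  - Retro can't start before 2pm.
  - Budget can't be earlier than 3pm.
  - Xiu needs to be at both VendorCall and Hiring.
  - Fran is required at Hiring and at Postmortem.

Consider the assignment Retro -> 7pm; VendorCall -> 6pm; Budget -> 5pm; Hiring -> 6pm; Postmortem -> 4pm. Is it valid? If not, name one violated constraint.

No — it violates: Xiu needs to be at both VendorCall and Hiring

Retro can't start before 2pm — holds.
VendorCall is fixed at 6pm — holds.
Xiu needs to be at both VendorCall and Hiring — violated.
Budget can't be earlier than 3pm — holds.
Fran is required at Hiring and at Postmortem — holds.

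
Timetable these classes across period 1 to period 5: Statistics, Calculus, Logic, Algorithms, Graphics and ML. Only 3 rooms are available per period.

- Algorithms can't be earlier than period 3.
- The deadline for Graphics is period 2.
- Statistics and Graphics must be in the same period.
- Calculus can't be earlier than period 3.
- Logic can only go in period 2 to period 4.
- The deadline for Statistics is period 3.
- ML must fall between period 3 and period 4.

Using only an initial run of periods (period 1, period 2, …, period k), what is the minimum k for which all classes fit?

3 periods

With at most 3 per period and 6 classes, at least 2 periods are needed.
Calculus can't be placed before period 3, so the schedule must run through at least period 3.
3 works (last occupied period: period 3): for example Algorithms=period 3, Logic=period 2, Graphics=period 1, ML=period 3, Calculus=period 3, Statistics=period 1.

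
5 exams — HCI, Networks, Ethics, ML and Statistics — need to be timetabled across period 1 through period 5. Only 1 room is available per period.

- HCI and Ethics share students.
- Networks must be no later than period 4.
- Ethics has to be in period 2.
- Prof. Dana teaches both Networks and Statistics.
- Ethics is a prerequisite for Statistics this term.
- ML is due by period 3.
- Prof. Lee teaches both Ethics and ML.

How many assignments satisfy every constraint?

Splitting on HCI: it can be period 1 (1), period 3 (1), period 4 (2), period 5 (3). Listing each branch's schedules as (Networks, Ethics, ML, Statistics) by period number:
HCI=period 1: (4,2,3,5) — 1.
HCI=period 3: (4,2,1,5) — 1.
HCI=period 4: (1,2,3,5) (3,2,1,5) — 2.
HCI=period 5: (1,2,3,4) (3,2,1,4) (4,2,1,3) — 3.
Summing: 1 + 1 + 2 + 3 = 7.

7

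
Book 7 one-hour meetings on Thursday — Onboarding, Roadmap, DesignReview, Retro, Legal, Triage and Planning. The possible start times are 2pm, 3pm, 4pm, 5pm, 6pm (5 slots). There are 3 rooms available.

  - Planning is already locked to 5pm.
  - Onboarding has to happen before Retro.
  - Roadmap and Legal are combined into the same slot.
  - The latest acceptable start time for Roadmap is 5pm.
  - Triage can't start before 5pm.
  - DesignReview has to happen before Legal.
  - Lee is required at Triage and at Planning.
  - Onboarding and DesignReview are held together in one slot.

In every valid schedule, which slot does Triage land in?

6pm

Triage's window is 5pm–6pm.
Planning is fixed at 5pm, and Triage can't share a slot with Planning.
So Triage must be 6pm.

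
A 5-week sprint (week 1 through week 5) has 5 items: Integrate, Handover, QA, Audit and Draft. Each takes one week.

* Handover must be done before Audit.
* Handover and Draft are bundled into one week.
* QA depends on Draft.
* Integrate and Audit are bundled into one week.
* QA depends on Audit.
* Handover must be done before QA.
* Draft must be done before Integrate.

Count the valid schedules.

Splitting on Integrate: it can be week 2 (3), week 3 (4), week 4 (3). Listing each branch's schedules as (Handover, QA, Audit, Draft) by week number:
Integrate=week 2: (1,3,2,1) (1,4,2,1) (1,5,2,1) — 3.
Integrate=week 3: (1,4,3,1) (1,5,3,1) (2,4,3,2) (2,5,3,2) — 4.
Integrate=week 4: (1,5,4,1) (2,5,4,2) (3,5,4,3) — 3.
Summing: 3 + 4 + 3 = 10.

10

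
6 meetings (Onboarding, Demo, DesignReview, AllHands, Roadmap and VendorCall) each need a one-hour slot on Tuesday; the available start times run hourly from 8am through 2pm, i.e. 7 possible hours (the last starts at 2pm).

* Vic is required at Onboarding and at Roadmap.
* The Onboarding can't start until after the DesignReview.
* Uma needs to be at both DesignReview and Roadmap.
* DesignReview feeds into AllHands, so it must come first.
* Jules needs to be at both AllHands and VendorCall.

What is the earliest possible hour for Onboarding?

9am

Precedence pushes Onboarding to at least 9am.
Onboarding at 9am is achievable: Roadmap -> 10am; DesignReview -> 8am; VendorCall -> 8am; Demo -> 8am; Onboarding -> 9am; AllHands -> 9am.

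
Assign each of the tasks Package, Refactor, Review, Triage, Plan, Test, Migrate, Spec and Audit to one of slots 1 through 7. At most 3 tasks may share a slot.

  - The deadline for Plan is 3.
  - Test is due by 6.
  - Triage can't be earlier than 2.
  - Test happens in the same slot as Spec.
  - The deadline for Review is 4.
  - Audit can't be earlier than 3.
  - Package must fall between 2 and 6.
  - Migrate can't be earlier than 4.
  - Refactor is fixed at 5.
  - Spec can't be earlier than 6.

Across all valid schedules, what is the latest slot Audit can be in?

7

Audit is available from 3.
Audit at 7 is achievable: Refactor -> 5, Package -> 2, Migrate -> 4, Plan -> 1, Triage -> 2, Review -> 1, Audit -> 7, Test -> 6, Spec -> 6.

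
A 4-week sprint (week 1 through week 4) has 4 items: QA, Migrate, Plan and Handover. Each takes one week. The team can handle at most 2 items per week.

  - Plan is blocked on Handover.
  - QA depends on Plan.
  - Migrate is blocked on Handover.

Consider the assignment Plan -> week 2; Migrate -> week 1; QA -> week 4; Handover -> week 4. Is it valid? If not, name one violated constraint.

No — it violates: Migrate is blocked on Handover

QA depends on Plan — holds.
Migrate is blocked on Handover — violated.
Plan is blocked on Handover — violated.
The team can handle at most 2 items per week — holds.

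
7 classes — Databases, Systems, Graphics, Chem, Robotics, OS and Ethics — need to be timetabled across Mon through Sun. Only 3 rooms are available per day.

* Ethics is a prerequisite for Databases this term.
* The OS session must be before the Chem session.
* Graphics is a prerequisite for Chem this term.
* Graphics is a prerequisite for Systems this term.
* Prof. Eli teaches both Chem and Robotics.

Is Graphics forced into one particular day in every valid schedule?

No

Graphics can be Mon (e.g. Systems in Tue; Chem in Tue; Databases in Tue; Robotics in Wed; OS in Mon; Graphics in Mon; Ethics in Mon) or Tue (e.g. Ethics -> Mon; Robotics -> Mon; Databases -> Tue; OS -> Mon; Chem -> Wed; Graphics -> Tue; Systems -> Wed).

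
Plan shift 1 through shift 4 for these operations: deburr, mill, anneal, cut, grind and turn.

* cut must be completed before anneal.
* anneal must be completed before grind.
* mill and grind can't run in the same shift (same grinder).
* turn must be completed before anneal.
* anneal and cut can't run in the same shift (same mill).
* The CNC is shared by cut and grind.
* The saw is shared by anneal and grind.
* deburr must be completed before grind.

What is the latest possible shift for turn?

shift 2

Downstream work caps turn at shift 2.
turn at shift 2 is achievable: turn=shift 2; deburr=shift 1; mill=shift 1; cut=shift 1; anneal=shift 3; grind=shift 4.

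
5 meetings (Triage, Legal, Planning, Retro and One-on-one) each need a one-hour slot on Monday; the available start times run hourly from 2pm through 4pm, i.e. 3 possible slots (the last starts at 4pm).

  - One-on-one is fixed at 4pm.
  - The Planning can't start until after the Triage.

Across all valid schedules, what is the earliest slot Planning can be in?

3pm

Precedence pushes Planning to at least 3pm.
Planning at 3pm is achievable: One-on-one in 4pm; Planning in 3pm; Triage in 2pm; Legal in 2pm; Retro in 2pm.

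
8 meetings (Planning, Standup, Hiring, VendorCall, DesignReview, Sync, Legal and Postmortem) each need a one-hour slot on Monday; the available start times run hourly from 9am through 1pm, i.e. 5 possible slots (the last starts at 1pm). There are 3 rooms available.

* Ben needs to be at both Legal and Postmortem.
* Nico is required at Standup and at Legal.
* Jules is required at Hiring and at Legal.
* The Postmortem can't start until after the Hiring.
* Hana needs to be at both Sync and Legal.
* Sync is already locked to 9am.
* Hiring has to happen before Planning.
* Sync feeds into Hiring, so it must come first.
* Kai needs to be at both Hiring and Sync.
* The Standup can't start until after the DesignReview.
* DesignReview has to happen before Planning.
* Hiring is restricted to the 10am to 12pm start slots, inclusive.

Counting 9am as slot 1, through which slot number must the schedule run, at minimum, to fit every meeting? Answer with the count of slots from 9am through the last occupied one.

4

The precedence chain requires at least 3 distinct slots.
With at most 3 per slot and 8 meetings, at least 3 slots are needed.
Could 3 slots be enough, i.e. nothing placed later than 11am? No: Hiring's window within 3 slots is {10am, 11am}; Sync's window within 3 slots is {9am}; Postmortem must come after Hiring (at 10am or later) → {11am}; Hiring must come before Postmortem (at 11am or earlier) → {10am}; Legal can't share with Hiring (10am) → {9am, 11am}; Legal can't share with Postmortem (11am) → {9am}; Legal can't share with Sync (9am) → nothing is left.
So 3 slots is not enough.
4 works (last occupied slot: 12pm): for example Hiring -> 10am, Standup -> 10am, VendorCall -> 9am, Planning -> 11am, Legal -> 12pm, DesignReview -> 9am, Sync -> 9am, Postmortem -> 11am.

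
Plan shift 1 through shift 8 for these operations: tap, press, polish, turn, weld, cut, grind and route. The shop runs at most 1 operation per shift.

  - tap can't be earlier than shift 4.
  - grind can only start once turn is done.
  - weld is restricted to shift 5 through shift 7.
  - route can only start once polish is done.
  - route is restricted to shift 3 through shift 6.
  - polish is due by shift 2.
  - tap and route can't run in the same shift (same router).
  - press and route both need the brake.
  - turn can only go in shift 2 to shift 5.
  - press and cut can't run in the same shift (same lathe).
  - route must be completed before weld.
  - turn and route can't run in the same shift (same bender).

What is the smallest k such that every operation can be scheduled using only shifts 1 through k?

The precedence chain requires at least 3 distinct shifts.
With at most 1 per shift and 8 operations, at least 8 shifts are needed.
weld can't be placed before shift 5, so the schedule must run through at least shift 5.
8 works (last occupied shift: shift 8): for example grind -> shift 6; press -> shift 7; turn -> shift 2; polish -> shift 1; tap -> shift 4; route -> shift 3; weld -> shift 5; cut -> shift 8.

8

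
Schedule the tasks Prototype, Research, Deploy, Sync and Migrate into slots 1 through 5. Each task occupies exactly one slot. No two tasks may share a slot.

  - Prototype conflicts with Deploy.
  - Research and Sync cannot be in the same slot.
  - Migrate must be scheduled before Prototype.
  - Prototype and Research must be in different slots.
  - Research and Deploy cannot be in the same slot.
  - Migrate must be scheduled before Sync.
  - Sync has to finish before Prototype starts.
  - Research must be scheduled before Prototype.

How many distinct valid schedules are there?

Splitting on Prototype: it can be 4 (3), 5 (12). Listing each branch's schedules as (Research, Deploy, Sync, Migrate):
Prototype=4: (1,5,3,2) (2,5,3,1) (3,5,2,1) — 3.
Prototype=5: (1,2,4,3) (1,3,4,2) (1,4,3,2) (2,1,4,3) (2,3,4,1) (2,4,3,1) (3,1,4,2) (3,2,4,1) (3,4,2,1) (4,1,3,2) (4,2,3,1) (4,3,2,1) — 12.
Summing: 3 + 12 = 15.

15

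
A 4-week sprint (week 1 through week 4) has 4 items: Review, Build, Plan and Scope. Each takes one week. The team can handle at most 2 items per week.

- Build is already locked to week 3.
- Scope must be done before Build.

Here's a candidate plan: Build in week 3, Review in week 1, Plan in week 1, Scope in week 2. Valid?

Build is already locked to week 3 — holds.
The team can handle at most 2 items per week — holds.
Scope must be done before Build — holds.

Yes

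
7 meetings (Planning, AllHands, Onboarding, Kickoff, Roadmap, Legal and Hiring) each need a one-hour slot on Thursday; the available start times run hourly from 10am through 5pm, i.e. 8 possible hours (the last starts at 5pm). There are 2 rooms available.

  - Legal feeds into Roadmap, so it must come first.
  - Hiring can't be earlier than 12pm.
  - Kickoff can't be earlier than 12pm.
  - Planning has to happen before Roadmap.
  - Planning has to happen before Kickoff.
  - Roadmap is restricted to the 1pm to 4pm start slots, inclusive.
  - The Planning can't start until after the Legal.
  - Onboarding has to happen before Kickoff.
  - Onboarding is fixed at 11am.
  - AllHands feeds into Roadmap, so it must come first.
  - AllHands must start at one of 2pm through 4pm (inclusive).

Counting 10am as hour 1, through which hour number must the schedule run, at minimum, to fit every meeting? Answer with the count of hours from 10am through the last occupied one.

6 hours

The precedence chain requires at least 3 distinct hours.
With at most 2 per hour and 7 meetings, at least 4 hours are needed.
Propagating the time windows through the other constraints, Roadmap can't land before 3pm — that is hour 6 counting from 10am — so the schedule must run through at least 6 hours.
6 works (last occupied hour: 3pm): for example Hiring=12pm, Onboarding=11am, Kickoff=12pm, Roadmap=3pm, Planning=11am, Legal=10am, AllHands=2pm.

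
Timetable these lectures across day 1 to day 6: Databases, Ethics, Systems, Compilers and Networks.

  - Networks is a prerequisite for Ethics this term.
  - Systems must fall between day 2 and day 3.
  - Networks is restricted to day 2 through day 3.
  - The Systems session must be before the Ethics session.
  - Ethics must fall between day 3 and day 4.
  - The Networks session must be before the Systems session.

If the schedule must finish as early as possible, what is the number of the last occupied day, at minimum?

day 4

The precedence chain requires at least 3 distinct days.
Propagating the time windows through the other constraints, Ethics can't land before day 4, so the schedule must run through at least day 4.
4 works (last occupied day: day 4): for example Compilers -> day 1, Databases -> day 1, Networks -> day 2, Systems -> day 3, Ethics -> day 4.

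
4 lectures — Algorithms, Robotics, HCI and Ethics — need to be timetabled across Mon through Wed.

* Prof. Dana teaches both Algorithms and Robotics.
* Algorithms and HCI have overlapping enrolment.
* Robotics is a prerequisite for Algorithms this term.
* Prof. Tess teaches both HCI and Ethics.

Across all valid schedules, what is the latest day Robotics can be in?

Downstream work caps Robotics at Tue.
Robotics at Tue is achievable: Ethics -> Tue; Robotics -> Tue; HCI -> Mon; Algorithms -> Wed.

Tue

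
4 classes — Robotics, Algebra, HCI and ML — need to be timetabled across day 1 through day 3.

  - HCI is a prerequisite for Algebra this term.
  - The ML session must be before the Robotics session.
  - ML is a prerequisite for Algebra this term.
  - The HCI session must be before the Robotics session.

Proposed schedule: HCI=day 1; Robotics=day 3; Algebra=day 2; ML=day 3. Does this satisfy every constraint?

Invalid. ML is a prerequisite for Algebra this term.

The HCI session must be before the Robotics session — holds.
The ML session must be before the Robotics session — violated.
HCI is a prerequisite for Algebra this term — holds.
ML is a prerequisite for Algebra this term — violated.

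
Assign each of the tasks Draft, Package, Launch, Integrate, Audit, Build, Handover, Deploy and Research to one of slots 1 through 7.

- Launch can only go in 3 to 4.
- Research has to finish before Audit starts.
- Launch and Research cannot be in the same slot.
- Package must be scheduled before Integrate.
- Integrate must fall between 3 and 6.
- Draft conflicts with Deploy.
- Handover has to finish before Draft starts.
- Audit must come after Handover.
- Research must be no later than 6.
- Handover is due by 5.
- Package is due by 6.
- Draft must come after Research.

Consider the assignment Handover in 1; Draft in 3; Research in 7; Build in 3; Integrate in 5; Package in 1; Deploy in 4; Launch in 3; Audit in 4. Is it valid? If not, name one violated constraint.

Research has to finish before Audit starts — violated.
Launch can only go in 3 to 4 — holds.
Handover has to finish before Draft starts — holds.
Package is due by 6 — holds.
Handover is due by 5 — holds.
Integrate must fall between 3 and 6 — holds.
Draft must come after Research — violated.
Launch and Research cannot be in the same slot — holds.
Package must be scheduled before Integrate — holds.
Draft conflicts with Deploy — holds.
Research must be no later than 6 — violated.
Audit must come after Handover — holds.

Invalid. Research must be no later than 6.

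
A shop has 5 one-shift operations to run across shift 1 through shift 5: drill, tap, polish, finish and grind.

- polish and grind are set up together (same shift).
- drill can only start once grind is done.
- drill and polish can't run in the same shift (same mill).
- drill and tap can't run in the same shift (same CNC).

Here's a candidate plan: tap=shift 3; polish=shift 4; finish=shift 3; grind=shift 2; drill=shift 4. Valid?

drill and polish can't run in the same shift (same mill) — violated.
drill and tap can't run in the same shift (same CNC) — holds.
drill can only start once grind is done — holds.
polish and grind are set up together (same shift) — violated.

No. drill and polish can't run in the same shift (same mill) is not satisfied.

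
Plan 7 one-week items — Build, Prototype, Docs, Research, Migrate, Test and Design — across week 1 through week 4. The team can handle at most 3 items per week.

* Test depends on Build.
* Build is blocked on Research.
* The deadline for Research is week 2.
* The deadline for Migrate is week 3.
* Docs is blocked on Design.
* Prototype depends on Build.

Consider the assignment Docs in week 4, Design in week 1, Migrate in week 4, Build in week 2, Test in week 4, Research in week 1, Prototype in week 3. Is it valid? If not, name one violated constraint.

No — it violates: The deadline for Migrate is week 3

The team can handle at most 3 items per week — holds.
Prototype depends on Build — holds.
The deadline for Migrate is week 3 — violated.
Test depends on Build — holds.
Docs is blocked on Design — holds.
Build is blocked on Research — holds.
The deadline for Research is week 2 — holds.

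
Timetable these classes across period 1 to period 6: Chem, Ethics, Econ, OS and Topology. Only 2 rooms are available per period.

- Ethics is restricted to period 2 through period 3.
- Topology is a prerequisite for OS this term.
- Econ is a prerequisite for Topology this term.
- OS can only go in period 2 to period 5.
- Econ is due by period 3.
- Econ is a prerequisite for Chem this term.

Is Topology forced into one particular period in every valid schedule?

Topology can be period 2 (e.g. Topology -> period 2; OS -> period 3; Chem -> period 3; Econ -> period 1; Ethics -> period 2) or period 3 (e.g. Topology -> period 3, Ethics -> period 2, Econ -> period 1, OS -> period 4, Chem -> period 2).

No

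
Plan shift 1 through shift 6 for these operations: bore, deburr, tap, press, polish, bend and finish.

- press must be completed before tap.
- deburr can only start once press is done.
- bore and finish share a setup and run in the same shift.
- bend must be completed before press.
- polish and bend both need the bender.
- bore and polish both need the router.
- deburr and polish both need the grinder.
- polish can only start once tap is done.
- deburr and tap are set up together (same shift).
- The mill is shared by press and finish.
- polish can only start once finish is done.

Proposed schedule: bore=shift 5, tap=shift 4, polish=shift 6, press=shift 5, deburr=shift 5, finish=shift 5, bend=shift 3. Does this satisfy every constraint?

No. press must be completed before tap is not satisfied.

press must be completed before tap — violated.
bore and polish both need the router — holds.
bend must be completed before press — holds.
polish can only start once tap is done — holds.
polish and bend both need the bender — holds.
deburr can only start once press is done — violated.
deburr and tap are set up together (same shift) — violated.
bore and finish share a setup and run in the same shift — holds.
polish can only start once finish is done — holds.
deburr and polish both need the grinder — holds.
The mill is shared by press and finish — violated.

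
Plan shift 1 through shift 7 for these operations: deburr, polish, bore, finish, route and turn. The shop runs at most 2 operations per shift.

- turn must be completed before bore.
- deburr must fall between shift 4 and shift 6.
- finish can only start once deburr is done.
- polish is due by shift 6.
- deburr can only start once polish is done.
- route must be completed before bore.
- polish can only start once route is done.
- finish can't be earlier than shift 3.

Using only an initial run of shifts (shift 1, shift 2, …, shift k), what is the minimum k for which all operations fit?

5 shifts

The precedence chain requires at least 4 distinct shifts.
With at most 2 per shift and 6 operations, at least 3 shifts are needed.
Propagating the time windows through the other constraints, finish can't land before shift 5, so the schedule must run through at least shift 5.
5 works (last occupied shift: shift 5): for example polish=shift 2, turn=shift 1, route=shift 1, bore=shift 2, deburr=shift 4, finish=shift 5.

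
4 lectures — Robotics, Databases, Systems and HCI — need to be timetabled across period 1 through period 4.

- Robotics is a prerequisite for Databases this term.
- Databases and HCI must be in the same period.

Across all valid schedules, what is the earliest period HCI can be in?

period 2

HCI must be in the same period as Databases, which can't be before period 2, so HCI is at least period 2.
HCI at period 2 is achievable: Systems=period 1, Robotics=period 1, Databases=period 2, HCI=period 2.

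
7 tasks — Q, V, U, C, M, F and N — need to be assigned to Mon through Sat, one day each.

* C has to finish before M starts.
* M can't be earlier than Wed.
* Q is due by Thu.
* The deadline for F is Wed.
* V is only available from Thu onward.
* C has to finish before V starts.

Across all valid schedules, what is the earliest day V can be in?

Thu

V is available from Thu.
V at Thu is achievable: V=Thu; U=Mon; N=Mon; Q=Mon; F=Mon; C=Mon; M=Wed.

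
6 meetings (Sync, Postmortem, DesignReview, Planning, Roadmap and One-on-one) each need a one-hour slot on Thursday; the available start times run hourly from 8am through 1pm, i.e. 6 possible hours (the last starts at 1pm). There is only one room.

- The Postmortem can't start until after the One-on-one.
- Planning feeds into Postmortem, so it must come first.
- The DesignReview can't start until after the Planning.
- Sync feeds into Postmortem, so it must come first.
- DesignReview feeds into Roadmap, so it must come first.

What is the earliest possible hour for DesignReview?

9am

Precedence pushes DesignReview to at least 9am; downstream work caps DesignReview at 12pm.
DesignReview at 9am is achievable: One-on-one -> 11am; Postmortem -> 12pm; DesignReview -> 9am; Planning -> 8am; Roadmap -> 1pm; Sync -> 10am.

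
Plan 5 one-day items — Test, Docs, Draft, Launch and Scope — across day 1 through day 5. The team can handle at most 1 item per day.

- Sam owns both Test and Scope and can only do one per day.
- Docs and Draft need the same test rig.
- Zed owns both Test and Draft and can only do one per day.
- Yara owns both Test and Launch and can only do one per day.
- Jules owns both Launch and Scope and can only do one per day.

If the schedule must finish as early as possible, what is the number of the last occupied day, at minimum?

5

With at most 1 per day and 5 work items, at least 5 days are needed.
5 works (last occupied day: day 5): for example Test -> day 1, Scope -> day 5, Docs -> day 2, Launch -> day 4, Draft -> day 3.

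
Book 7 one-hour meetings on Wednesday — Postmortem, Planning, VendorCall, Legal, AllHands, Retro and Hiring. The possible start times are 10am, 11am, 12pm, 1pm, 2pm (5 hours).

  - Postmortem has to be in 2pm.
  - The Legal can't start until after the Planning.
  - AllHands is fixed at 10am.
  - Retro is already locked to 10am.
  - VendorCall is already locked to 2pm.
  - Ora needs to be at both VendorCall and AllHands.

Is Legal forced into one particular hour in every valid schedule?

Legal can be 11am (e.g. VendorCall=2pm, Planning=10am, Legal=11am, Postmortem=2pm, AllHands=10am, Retro=10am, Hiring=10am) or 12pm (e.g. AllHands -> 10am; VendorCall -> 2pm; Postmortem -> 2pm; Legal -> 12pm; Hiring -> 10am; Retro -> 10am; Planning -> 10am).

No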